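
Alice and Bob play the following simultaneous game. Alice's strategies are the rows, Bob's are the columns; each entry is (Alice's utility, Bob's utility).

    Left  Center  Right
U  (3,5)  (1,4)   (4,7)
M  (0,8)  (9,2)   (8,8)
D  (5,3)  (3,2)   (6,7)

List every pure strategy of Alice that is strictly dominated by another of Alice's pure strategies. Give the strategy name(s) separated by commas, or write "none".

U: dominated, since D does at least as well everywhere (Left: 5>3, Center: 3>1, Right: 6>4).
M: no other strategy beats it everywhere (U at Center (9>1); D at Center (9>3)).
D: no other strategy beats it everywhere (U at Left (5>3); M at Left (5>0)).

U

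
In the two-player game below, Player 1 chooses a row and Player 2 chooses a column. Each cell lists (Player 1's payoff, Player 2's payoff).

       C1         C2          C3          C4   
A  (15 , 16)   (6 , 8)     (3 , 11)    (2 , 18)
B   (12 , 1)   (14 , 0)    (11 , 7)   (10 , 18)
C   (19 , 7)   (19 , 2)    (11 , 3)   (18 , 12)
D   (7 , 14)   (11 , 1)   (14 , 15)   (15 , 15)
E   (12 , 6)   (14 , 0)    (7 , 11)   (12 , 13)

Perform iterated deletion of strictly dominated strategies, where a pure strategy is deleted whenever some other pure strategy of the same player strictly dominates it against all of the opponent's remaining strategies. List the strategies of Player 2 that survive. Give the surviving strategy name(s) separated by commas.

For Player 1, C strictly dominates A on the remaining columns (C1: 19>15, C2: 19>6, C3: 11>3, C4: 18>2); eliminate A.
Row E is eliminated: C beats it against every remaining column (C1: 19>12, C2: 19>14, C3: 11>7, C4: 18>12).
Column C1 is eliminated: C4 beats it against every remaining row (B: 18>1, C: 12>7, D: 15>14).
For Player 2, C3 strictly dominates C2 on the remaining rows (B: 7>0, C: 3>2, D: 15>1); eliminate C2.
For Player 1, D strictly dominates B on the remaining columns (C3: 14>11, C4: 15>10); eliminate B.
Among the remaining strategies, none is strictly dominated by another pure strategy of the same player, so the elimination stops.
Surviving strategies — Player 1: {C, D}; Player 2: {C3, C4}.

C3, C4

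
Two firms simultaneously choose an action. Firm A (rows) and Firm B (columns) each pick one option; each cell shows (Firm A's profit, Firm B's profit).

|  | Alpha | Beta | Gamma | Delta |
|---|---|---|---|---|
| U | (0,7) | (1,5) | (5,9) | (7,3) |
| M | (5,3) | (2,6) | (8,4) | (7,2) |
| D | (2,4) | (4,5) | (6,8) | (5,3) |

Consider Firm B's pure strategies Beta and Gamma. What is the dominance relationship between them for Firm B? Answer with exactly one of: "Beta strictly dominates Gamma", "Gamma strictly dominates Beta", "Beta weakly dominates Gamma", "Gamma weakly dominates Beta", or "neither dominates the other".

neither dominates the other

Beta's payoffs vs Gamma's, by Firm A's action — U: 5<9, M: 6>4, D: 5<8.
Beta does better at M but worse at U, D; neither strategy dominates the other.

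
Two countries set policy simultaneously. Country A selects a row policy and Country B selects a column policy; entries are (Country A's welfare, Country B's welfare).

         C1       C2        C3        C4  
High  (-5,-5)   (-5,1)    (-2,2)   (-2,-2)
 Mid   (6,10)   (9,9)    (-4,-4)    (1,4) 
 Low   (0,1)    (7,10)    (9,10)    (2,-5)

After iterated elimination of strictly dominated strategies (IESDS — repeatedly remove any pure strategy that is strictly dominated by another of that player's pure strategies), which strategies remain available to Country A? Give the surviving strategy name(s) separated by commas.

Mid, Low

Row High is eliminated: Low beats it against every remaining column (C1: 0>-5, C2: 7>-5, C3: 9>-2, C4: 2>-2).
For Country B, C1 strictly dominates C4 on the remaining rows (Mid: 10>4, Low: 1>-5); eliminate C4.
Among the remaining strategies, none is strictly dominated by another pure strategy of the same player, so the elimination stops.
Surviving strategies — Country A: {Mid, Low}; Country B: {C1, C2, C3}.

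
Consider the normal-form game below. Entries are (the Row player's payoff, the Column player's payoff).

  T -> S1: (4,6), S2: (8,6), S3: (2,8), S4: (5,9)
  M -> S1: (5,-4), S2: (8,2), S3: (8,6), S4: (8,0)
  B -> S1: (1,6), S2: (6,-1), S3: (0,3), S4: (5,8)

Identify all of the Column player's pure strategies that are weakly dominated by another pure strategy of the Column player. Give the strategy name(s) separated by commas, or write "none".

S4 weakly dominates S1 — T: 9>6, M: 0>-4, B: 8>6.
S2: dominated, since S3 does at least as well everywhere (T: 8>6, M: 6>2, B: 3>-1).
S3: no other strategy beats it everywhere (S1 at T (8>6); S2 at T (8>6); S4 at M (6>0)).
S4 is not dominated — it holds its own against S1 at T (9>6); S2 at T (9>6); S3 at T (9>8).

S1, S2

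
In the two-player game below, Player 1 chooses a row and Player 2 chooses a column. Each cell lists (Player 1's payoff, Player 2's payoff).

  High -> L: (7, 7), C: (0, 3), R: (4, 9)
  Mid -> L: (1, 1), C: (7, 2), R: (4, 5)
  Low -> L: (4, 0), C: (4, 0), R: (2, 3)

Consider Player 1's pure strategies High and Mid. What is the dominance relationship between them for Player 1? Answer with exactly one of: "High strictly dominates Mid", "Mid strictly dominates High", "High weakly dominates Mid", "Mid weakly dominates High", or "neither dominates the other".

neither dominates the other

High's payoffs vs Mid's, by Player 2's action — L: 7>1, C: 0<7, R: 4=4.
High does better at L but worse at C; neither strategy dominates the other.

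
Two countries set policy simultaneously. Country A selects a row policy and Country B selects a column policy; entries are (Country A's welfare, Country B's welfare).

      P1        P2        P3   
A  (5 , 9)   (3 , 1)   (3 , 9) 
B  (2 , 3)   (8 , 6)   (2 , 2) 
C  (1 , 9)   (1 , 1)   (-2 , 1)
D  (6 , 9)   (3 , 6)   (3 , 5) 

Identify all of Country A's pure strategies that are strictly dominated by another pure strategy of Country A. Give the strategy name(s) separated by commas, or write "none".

C

Nothing dominates A: B at P1 (5>2); C at P1 (5>1); D at P2 (3=3).
B: no other strategy beats it everywhere (A at P2 (8>3); C at P1 (2>1); D at P2 (8>3)).
C: dominated, since A does at least as well everywhere (P1: 5>1, P2: 3>1, P3: 3>-2).
D is not dominated — it holds its own against A at P1 (6>5); B at P1 (6>2); C at P1 (6>1).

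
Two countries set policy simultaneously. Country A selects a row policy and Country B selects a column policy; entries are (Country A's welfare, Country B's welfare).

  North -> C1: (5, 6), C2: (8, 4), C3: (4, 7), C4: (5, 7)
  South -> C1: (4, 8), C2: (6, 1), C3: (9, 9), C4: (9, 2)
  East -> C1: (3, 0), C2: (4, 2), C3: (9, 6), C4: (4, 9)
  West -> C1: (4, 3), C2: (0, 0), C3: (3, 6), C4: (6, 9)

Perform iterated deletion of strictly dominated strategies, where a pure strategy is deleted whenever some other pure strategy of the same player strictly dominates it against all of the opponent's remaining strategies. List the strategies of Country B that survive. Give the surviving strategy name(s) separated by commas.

C3, C4

For Country B, C3 strictly dominates C1 on the remaining rows (North: 7>6, South: 9>8, East: 6>0, West: 6>3); eliminate C1.
Row West is eliminated: South beats it against every remaining column (C2: 6>0, C3: 9>3, C4: 9>6).
Country B's strategy C2 is strictly dominated by C3 (North: 7>4, South: 9>1, East: 6>2) and is removed.
Row North is eliminated: South beats it against every remaining column (C3: 9>4, C4: 9>5).
Among the remaining strategies, none is strictly dominated by another pure strategy of the same player, so the elimination stops.
Surviving strategies — Country A: {South, East}; Country B: {C3, C4}.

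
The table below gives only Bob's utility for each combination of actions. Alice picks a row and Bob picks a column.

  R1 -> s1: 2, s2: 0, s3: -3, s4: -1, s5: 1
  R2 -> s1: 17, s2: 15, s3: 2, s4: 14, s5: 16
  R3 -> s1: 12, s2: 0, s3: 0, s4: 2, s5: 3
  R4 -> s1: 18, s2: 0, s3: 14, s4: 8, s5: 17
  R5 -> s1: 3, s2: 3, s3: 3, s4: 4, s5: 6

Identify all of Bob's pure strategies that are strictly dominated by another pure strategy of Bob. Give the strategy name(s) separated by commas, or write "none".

Nothing dominates s1: s2 at R1 (2>0); s3 at R1 (2>-3); s4 at R1 (2>-1); s5 at R1 (2>1).
s5 strictly dominates s2 — R1: 1>0, R2: 16>15, R3: 3>0, R4: 17>0, R5: 6>3.
s5 strictly dominates s3 — R1: 1>-3, R2: 16>2, R3: 3>0, R4: 17>14, R5: 6>3.
s4 is strictly dominated by s5 (R1: 1>-1, R2: 16>14, R3: 3>2, R4: 17>8, R5: 6>4).
s5: no other strategy beats it everywhere (s1 at R5 (6>3); s2 at R1 (1>0); s3 at R1 (1>-3); s4 at R1 (1>-1)).

s2, s3, s4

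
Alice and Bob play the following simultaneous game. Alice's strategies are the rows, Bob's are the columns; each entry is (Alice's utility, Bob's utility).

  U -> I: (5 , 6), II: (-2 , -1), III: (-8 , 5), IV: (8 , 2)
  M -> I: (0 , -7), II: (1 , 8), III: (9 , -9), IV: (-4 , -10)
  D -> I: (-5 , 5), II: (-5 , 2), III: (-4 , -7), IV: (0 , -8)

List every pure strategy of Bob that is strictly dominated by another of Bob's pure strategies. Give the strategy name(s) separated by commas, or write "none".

III, IV

I: no other strategy beats it everywhere (II at U (6>-1); III at U (6>5); IV at U (6>2)).
II is not dominated — it holds its own against I at M (8>-7); III at M (8>-9); IV at M (8>-10).
III: dominated, since I does at least as well everywhere (U: 6>5, M: -7>-9, D: 5>-7).
IV is strictly dominated by I (U: 6>2, M: -7>-10, D: 5>-8).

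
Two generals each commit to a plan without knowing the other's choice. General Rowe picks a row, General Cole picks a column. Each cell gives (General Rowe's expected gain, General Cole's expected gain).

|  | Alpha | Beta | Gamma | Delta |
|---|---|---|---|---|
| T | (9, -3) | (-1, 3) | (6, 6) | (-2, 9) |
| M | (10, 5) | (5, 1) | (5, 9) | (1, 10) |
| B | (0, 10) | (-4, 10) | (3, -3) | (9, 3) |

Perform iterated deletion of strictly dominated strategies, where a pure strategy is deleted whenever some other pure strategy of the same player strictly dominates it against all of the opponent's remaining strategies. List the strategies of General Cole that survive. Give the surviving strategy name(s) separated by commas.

Column Gamma is eliminated: Delta beats it against every remaining row (T: 9>6, M: 10>9, B: 3>-3).
For General Rowe, M strictly dominates T on the remaining columns (Alpha: 10>9, Beta: 5>-1, Delta: 1>-2); eliminate T.
Among the remaining strategies, none is strictly dominated by another pure strategy of the same player, so the elimination stops.
Surviving strategies — General Rowe: {M, B}; General Cole: {Alpha, Beta, Delta}.

Alpha, Beta, Delta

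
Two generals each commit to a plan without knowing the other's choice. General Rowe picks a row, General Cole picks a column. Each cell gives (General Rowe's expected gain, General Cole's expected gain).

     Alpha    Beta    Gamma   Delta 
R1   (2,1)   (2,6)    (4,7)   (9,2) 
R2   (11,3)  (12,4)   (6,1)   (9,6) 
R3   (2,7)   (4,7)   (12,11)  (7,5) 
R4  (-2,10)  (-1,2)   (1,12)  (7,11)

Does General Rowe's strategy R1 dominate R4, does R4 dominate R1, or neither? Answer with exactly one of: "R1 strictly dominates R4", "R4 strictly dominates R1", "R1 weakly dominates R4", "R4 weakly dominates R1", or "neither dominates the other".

R1's payoffs vs R4's, by General Cole's action — Alpha: 2>-2, Beta: 2>-1, Gamma: 4>1, Delta: 9>7.
R1 gives a strictly higher payoff against every action of General Cole, so R1 strictly dominates R4.

R1 strictly dominates R4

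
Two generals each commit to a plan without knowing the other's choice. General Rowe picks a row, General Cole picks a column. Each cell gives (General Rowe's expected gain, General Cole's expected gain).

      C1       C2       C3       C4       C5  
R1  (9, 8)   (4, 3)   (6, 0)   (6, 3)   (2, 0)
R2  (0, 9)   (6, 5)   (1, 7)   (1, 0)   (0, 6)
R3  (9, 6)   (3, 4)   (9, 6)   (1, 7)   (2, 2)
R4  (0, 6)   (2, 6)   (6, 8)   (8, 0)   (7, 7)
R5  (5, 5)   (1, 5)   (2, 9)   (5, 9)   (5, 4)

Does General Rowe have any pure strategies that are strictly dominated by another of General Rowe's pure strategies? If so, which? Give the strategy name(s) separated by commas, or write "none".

Nothing dominates R1: R2 at C1 (9>0); R3 at C1 (9=9); R4 at C1 (9>0); R5 at C1 (9>5).
Nothing dominates R2: R1 at C2 (6>4); R3 at C2 (6>3); R4 at C1 (0=0); R5 at C2 (6>1).
R3: no other strategy beats it everywhere (R1 at C1 (9=9); R2 at C1 (9>0); R4 at C1 (9>0); R5 at C1 (9>5)).
R4 is not dominated — it holds its own against R1 at C3 (6=6); R2 at C1 (0=0); R3 at C4 (8>1); R5 at C2 (2>1).
Nothing dominates R5: R1 at C5 (5>2); R2 at C1 (5>0); R3 at C4 (5>1); R4 at C1 (5>0).

none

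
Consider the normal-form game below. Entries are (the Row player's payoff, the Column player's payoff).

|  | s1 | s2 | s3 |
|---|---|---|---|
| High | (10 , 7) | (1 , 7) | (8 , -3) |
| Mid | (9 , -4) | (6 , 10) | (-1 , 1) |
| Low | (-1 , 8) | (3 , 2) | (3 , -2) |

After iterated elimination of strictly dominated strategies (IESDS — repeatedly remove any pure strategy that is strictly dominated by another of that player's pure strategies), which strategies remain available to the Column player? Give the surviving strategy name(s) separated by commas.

s1, s2

Column s3 is eliminated: s2 beats it against every remaining row (High: 7>-3, Mid: 10>1, Low: 2>-2).
The Row player's strategy Low is strictly dominated by Mid (s1: 9>-1, s2: 6>3) and is removed.
Among the remaining strategies, none is strictly dominated by another pure strategy of the same player, so the elimination stops.
Surviving strategies — the Row player: {High, Mid}; the Column player: {s1, s2}.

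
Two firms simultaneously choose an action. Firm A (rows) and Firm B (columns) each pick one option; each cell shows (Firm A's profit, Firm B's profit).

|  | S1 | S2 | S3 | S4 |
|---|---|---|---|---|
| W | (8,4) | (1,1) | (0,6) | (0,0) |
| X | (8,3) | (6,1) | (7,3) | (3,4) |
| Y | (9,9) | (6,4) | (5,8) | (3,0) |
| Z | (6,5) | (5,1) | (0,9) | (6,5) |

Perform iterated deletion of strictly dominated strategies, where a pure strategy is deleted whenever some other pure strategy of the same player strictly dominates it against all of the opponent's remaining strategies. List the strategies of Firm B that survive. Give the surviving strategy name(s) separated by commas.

For Firm A, Y strictly dominates W on the remaining columns (S1: 9>8, S2: 6>1, S3: 5>0, S4: 3>0); eliminate W.
Firm B's strategy S2 is strictly dominated by S1 (X: 3>1, Y: 9>4, Z: 5>1) and is removed.
Among the remaining strategies, none is strictly dominated by another pure strategy of the same player, so the elimination stops.
Surviving strategies — Firm A: {X, Y, Z}; Firm B: {S1, S3, S4}.

S1, S3, S4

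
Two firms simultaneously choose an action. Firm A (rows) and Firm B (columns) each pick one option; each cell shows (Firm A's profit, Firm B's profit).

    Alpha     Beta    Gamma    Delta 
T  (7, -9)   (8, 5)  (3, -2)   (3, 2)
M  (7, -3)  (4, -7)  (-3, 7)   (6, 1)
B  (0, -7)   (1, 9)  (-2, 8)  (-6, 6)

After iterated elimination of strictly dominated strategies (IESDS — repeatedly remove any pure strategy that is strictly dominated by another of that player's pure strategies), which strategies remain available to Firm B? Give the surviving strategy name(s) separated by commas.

Beta, Gamma, Delta

Firm A's strategy B is strictly dominated by T (Alpha: 7>0, Beta: 8>1, Gamma: 3>-2, Delta: 3>-6) and is removed.
Firm B's strategy Alpha is strictly dominated by Gamma (T: -2>-9, M: 7>-3) and is removed.
Among the remaining strategies, none is strictly dominated by another pure strategy of the same player, so the elimination stops.
Surviving strategies — Firm A: {T, M}; Firm B: {Beta, Gamma, Delta}.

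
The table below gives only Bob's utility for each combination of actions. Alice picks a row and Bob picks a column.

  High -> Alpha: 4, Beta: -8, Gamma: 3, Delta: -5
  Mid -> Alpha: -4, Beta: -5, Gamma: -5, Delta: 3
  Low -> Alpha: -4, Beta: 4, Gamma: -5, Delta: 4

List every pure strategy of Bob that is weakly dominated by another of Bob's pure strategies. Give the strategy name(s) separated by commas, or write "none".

Alpha: no other strategy beats it everywhere (Beta at High (4>-8); Gamma at High (4>3); Delta at High (4>-5)).
Delta weakly dominates Beta — High: -5>-8, Mid: 3>-5, Low: 4=4.
Alpha weakly dominates Gamma — High: 4>3, Mid: -4>-5, Low: -4>-5.
Delta is not dominated — it holds its own against Alpha at Mid (3>-4); Beta at High (-5>-8); Gamma at Mid (3>-5).

Beta, Gamma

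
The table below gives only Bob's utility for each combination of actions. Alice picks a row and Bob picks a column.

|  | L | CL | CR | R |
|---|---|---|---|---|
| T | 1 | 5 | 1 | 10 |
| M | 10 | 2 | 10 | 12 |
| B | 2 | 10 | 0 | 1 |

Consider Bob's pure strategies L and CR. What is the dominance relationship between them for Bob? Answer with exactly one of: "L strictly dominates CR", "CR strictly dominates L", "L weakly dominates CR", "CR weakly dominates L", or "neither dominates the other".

L weakly dominates CR

L's payoffs vs CR's, by Alice's action — T: 1=1, M: 10=10, B: 2>0.
L is at least as good everywhere and strictly better somewhere (tied only at T, M), so L weakly but not strictly dominates CR.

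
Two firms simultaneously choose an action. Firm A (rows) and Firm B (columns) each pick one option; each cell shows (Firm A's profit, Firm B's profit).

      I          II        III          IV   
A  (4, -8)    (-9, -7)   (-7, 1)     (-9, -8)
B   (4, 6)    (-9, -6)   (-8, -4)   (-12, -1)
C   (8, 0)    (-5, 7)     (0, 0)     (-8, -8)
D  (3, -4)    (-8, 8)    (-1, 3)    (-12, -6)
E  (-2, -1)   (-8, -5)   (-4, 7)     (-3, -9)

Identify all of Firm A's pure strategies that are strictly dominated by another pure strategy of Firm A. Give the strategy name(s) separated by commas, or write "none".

A, B, D

A: dominated, since C does at least as well everywhere (I: 8>4, II: -5>-9, III: 0>-7, IV: -8>-9).
B: dominated, since C does at least as well everywhere (I: 8>4, II: -5>-9, III: 0>-8, IV: -8>-12).
C: no other strategy beats it everywhere (A at I (8>4); B at I (8>4); D at I (8>3); E at I (8>-2)).
C strictly dominates D — I: 8>3, II: -5>-8, III: 0>-1, IV: -8>-12.
Nothing dominates E: A at II (-8>-9); B at II (-8>-9); C at IV (-3>-8); D at II (-8=-8).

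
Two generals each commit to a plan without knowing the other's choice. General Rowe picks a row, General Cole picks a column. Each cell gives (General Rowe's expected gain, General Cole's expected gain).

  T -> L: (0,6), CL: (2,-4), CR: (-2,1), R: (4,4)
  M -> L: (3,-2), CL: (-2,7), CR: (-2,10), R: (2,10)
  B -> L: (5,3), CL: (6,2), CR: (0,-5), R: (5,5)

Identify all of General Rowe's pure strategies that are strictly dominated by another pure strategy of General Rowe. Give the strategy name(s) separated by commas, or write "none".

T, M

T is strictly dominated by B (L: 5>0, CL: 6>2, CR: 0>-2, R: 5>4).
M is strictly dominated by B (L: 5>3, CL: 6>-2, CR: 0>-2, R: 5>2).
Nothing dominates B: T at L (5>0); M at L (5>3).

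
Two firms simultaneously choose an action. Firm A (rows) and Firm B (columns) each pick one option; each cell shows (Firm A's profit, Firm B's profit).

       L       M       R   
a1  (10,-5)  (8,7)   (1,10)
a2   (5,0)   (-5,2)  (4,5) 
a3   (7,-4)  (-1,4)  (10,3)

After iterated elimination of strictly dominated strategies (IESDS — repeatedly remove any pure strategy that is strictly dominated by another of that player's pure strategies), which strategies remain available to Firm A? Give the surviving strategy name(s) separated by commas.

a1, a3

For Firm A, a3 strictly dominates a2 on the remaining columns (L: 7>5, M: -1>-5, R: 10>4); eliminate a2.
For Firm B, M strictly dominates L on the remaining rows (a1: 7>-5, a3: 4>-4); eliminate L.
Among the remaining strategies, none is strictly dominated by another pure strategy of the same player, so the elimination stops.
Surviving strategies — Firm A: {a1, a3}; Firm B: {M, R}.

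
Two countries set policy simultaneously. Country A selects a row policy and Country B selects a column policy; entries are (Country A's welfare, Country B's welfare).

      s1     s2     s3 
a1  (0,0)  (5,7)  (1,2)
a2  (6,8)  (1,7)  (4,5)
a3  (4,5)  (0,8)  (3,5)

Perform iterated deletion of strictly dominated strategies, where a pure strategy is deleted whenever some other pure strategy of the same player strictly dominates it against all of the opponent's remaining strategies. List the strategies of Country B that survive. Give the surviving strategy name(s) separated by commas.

s1, s2

For Country A, a2 strictly dominates a3 on the remaining columns (s1: 6>4, s2: 1>0, s3: 4>3); eliminate a3.
For Country B, s2 strictly dominates s3 on the remaining rows (a1: 7>2, a2: 7>5); eliminate s3.
Among the remaining strategies, none is strictly dominated by another pure strategy of the same player, so the elimination stops.
Surviving strategies — Country A: {a1, a2}; Country B: {s1, s2}.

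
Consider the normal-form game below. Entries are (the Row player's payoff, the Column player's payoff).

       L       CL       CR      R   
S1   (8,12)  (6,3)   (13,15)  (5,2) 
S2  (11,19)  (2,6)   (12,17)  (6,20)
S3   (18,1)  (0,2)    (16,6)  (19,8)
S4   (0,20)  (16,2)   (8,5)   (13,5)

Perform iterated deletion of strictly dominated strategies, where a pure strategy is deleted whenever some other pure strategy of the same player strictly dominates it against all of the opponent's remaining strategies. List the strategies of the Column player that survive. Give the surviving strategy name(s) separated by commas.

Column CL is eliminated: CR beats it against every remaining row (S1: 15>3, S2: 17>6, S3: 6>2, S4: 5>2).
Row S1 is eliminated: S3 beats it against every remaining column (L: 18>8, CR: 16>13, R: 19>5).
For the Row player, S3 strictly dominates S2 on the remaining columns (L: 18>11, CR: 16>12, R: 19>6); eliminate S2.
Row S4 is eliminated: S3 beats it against every remaining column (L: 18>0, CR: 16>8, R: 19>13).
Column L is eliminated: CR beats it against every remaining row (S3: 6>1).
The Column player's strategy CR is strictly dominated by R (S3: 8>6) and is removed.
Among the remaining strategies, none is strictly dominated by another pure strategy of the same player, so the elimination stops.
Surviving strategies — the Row player: {S3}; the Column player: {R}.

R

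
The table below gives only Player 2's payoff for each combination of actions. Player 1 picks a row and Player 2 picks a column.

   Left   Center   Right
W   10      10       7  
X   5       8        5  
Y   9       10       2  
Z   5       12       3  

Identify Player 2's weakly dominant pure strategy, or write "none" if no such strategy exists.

Center vs Left: W: 10=10, X: 8>5, Y: 10>9, Z: 12>5.
Center vs Right: W: 10>7, X: 8>5, Y: 10>2, Z: 12>3.
Center is at least as good as every other strategy against every opponent action, so it is weakly dominant.

Center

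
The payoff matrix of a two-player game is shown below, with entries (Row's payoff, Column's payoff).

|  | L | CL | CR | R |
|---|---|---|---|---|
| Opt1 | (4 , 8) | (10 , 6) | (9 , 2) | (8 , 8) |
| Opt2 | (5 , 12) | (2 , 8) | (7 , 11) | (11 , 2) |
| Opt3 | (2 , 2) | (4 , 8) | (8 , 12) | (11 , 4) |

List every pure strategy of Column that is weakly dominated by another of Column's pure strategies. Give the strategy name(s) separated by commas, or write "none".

L is not dominated — it holds its own against CL at Opt1 (8>6); CR at Opt1 (8>2); R at Opt2 (12>2).
CL: no other strategy beats it everywhere (L at Opt3 (8>2); CR at Opt1 (6>2); R at Opt2 (8>2)).
Nothing dominates CR: L at Opt3 (12>2); CL at Opt2 (11>8); R at Opt2 (11>2).
Nothing dominates R: L at Opt3 (4>2); CL at Opt1 (8>6); CR at Opt1 (8>2).

none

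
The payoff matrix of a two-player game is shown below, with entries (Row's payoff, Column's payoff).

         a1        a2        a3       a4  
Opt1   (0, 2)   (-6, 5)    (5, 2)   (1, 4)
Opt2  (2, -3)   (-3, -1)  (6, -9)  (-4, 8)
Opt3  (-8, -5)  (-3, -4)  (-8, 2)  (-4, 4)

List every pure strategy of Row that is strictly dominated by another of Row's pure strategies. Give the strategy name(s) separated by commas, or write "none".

none

Nothing dominates Opt1: Opt2 at a4 (1>-4); Opt3 at a1 (0>-8).
Nothing dominates Opt2: Opt1 at a1 (2>0); Opt3 at a1 (2>-8).
Opt3: no other strategy beats it everywhere (Opt1 at a2 (-3>-6); Opt2 at a2 (-3=-3)).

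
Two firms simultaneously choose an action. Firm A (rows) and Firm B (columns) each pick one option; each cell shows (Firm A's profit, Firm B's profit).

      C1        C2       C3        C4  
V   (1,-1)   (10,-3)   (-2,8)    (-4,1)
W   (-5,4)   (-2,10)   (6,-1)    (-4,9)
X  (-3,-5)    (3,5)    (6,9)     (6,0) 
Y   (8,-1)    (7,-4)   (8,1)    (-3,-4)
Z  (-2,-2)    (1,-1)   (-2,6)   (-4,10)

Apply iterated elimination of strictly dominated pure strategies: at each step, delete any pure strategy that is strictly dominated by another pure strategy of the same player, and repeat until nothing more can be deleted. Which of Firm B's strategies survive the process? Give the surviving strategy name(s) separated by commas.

For Firm A, Y strictly dominates W on the remaining columns (C1: 8>-5, C2: 7>-2, C3: 8>6, C4: -3>-4); eliminate W.
Firm A's strategy Z is strictly dominated by Y (C1: 8>-2, C2: 7>1, C3: 8>-2, C4: -3>-4) and is removed.
Column C1 is eliminated: C3 beats it against every remaining row (V: 8>-1, X: 9>-5, Y: 1>-1).
Column C2 is eliminated: C3 beats it against every remaining row (V: 8>-3, X: 9>5, Y: 1>-4).
For Firm A, X strictly dominates V on the remaining columns (C3: 6>-2, C4: 6>-4); eliminate V.
For Firm B, C3 strictly dominates C4 on the remaining rows (X: 9>0, Y: 1>-4); eliminate C4.
For Firm A, Y strictly dominates X on the remaining columns (C3: 8>6); eliminate X.
Among the remaining strategies, none is strictly dominated by another pure strategy of the same player, so the elimination stops.
Surviving strategies — Firm A: {Y}; Firm B: {C3}.

C3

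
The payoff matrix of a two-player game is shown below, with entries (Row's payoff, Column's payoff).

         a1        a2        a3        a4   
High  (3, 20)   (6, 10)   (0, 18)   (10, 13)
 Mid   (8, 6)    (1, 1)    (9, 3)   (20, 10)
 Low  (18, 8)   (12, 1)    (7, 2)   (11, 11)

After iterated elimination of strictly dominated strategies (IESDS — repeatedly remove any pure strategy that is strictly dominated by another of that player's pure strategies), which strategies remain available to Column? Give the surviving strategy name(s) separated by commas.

For Row, Low strictly dominates High on the remaining columns (a1: 18>3, a2: 12>6, a3: 7>0, a4: 11>10); eliminate High.
For Column, a4 strictly dominates a1 on the remaining rows (Mid: 10>6, Low: 11>8); eliminate a1.
Column's strategy a2 is strictly dominated by a3 (Mid: 3>1, Low: 2>1) and is removed.
For Row, Mid strictly dominates Low on the remaining columns (a3: 9>7, a4: 20>11); eliminate Low.
Column's strategy a3 is strictly dominated by a4 (Mid: 10>3) and is removed.
Among the remaining strategies, none is strictly dominated by another pure strategy of the same player, so the elimination stops.
Surviving strategies — Row: {Mid}; Column: {a4}.

a4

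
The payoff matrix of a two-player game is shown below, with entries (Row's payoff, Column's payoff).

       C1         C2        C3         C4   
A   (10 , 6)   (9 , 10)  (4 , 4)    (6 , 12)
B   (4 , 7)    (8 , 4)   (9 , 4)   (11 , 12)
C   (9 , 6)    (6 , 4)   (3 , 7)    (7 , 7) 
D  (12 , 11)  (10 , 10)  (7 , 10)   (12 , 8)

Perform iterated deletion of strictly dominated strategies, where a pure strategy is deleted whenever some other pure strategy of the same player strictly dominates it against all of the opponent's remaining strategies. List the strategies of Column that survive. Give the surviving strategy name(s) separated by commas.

For Row, D strictly dominates A on the remaining columns (C1: 12>10, C2: 10>9, C3: 7>4, C4: 12>6); eliminate A.
For Row, D strictly dominates C on the remaining columns (C1: 12>9, C2: 10>6, C3: 7>3, C4: 12>7); eliminate C.
Column C2 is eliminated: C1 beats it against every remaining row (B: 7>4, D: 11>10).
Column C3 is eliminated: C1 beats it against every remaining row (B: 7>4, D: 11>10).
Row's strategy B is strictly dominated by D (C1: 12>4, C4: 12>11) and is removed.
Column C4 is eliminated: C1 beats it against every remaining row (D: 11>8).
Among the remaining strategies, none is strictly dominated by another pure strategy of the same player, so the elimination stops.
Surviving strategies — Row: {D}; Column: {C1}.

C1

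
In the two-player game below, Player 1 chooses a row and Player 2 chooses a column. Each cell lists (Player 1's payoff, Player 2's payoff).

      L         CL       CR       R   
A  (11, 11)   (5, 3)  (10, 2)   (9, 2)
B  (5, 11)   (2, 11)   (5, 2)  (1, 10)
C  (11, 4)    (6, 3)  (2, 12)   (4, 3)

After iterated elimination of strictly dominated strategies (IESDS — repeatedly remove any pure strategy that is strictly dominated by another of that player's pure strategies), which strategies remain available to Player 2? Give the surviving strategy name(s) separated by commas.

Player 1's strategy B is strictly dominated by A (L: 11>5, CL: 5>2, CR: 10>5, R: 9>1) and is removed.
Column CL is eliminated: L beats it against every remaining row (A: 11>3, C: 4>3).
Player 2's strategy R is strictly dominated by L (A: 11>2, C: 4>3) and is removed.
Among the remaining strategies, none is strictly dominated by another pure strategy of the same player, so the elimination stops.
Surviving strategies — Player 1: {A, C}; Player 2: {L, CR}.

L, CR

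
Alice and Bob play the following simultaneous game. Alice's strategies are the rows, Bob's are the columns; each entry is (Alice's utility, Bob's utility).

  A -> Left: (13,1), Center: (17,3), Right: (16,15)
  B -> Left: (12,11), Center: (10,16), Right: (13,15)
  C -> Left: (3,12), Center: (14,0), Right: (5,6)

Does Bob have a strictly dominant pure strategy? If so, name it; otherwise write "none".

Left fails to dominate Center at A (1<3).
Center fails to dominate Left at C (0<12).
Right fails to dominate Left at C (6<12).
No single strategy dominates all the others.

none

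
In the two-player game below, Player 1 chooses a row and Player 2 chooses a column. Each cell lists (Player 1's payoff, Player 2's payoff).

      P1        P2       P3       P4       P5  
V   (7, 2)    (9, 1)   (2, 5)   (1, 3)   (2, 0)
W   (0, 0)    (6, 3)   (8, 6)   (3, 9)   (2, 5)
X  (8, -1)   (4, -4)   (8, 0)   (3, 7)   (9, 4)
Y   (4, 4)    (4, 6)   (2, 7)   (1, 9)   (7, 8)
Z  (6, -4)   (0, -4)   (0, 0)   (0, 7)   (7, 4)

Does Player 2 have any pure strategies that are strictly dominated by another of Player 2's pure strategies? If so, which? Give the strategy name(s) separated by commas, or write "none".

P3 strictly dominates P1 — V: 5>2, W: 6>0, X: 0>-1, Y: 7>4, Z: 0>-4.
P3 strictly dominates P2 — V: 5>1, W: 6>3, X: 0>-4, Y: 7>6, Z: 0>-4.
Nothing dominates P3: P1 at V (5>2); P2 at V (5>1); P4 at V (5>3); P5 at V (5>0).
P4 is not dominated — it holds its own against P1 at V (3>2); P2 at V (3>1); P3 at W (9>6); P5 at V (3>0).
P5 is strictly dominated by P4 (V: 3>0, W: 9>5, X: 7>4, Y: 9>8, Z: 7>4).

P1, P2, P5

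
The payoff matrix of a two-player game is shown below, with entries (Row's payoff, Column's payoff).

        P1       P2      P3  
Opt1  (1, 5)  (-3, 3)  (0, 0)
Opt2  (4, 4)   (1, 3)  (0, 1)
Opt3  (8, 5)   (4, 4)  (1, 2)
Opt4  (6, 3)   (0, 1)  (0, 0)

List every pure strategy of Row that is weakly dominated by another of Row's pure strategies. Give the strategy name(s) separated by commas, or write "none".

Opt2 weakly dominates Opt1 — P1: 4>1, P2: 1>-3, P3: 0=0.
Opt2: dominated, since Opt3 does at least as well everywhere (P1: 8>4, P2: 4>1, P3: 1>0).
Opt3: no other strategy beats it everywhere (Opt1 at P1 (8>1); Opt2 at P1 (8>4); Opt4 at P1 (8>6)).
Opt4 is weakly dominated by Opt3 (P1: 8>6, P2: 4>0, P3: 1>0).

Opt1, Opt2, Opt4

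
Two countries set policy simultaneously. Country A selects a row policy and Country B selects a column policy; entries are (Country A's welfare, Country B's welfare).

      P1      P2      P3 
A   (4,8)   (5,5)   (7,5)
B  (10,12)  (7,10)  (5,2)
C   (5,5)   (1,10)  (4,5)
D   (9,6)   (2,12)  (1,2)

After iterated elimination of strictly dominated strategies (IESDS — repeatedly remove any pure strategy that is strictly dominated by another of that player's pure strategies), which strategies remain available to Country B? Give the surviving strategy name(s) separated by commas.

Row C is eliminated: B beats it against every remaining column (P1: 10>5, P2: 7>1, P3: 5>4).
Row D is eliminated: B beats it against every remaining column (P1: 10>9, P2: 7>2, P3: 5>1).
Country B's strategy P2 is strictly dominated by P1 (A: 8>5, B: 12>10) and is removed.
Column P3 is eliminated: P1 beats it against every remaining row (A: 8>5, B: 12>2).
For Country A, B strictly dominates A on the remaining columns (P1: 10>4); eliminate A.
Among the remaining strategies, none is strictly dominated by another pure strategy of the same player, so the elimination stops.
Surviving strategies — Country A: {B}; Country B: {P1}.

P1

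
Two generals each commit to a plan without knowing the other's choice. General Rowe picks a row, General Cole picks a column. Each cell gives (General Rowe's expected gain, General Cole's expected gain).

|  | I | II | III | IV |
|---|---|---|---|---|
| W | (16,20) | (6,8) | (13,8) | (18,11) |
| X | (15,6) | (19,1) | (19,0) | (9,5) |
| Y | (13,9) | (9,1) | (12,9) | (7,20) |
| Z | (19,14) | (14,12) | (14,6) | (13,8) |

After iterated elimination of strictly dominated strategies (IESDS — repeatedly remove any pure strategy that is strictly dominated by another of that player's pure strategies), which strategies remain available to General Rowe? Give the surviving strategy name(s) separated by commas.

For General Rowe, X strictly dominates Y on the remaining columns (I: 15>13, II: 19>9, III: 19>12, IV: 9>7); eliminate Y.
Column II is eliminated: I beats it against every remaining row (W: 20>8, X: 6>1, Z: 14>12).
For General Cole, I strictly dominates III on the remaining rows (W: 20>8, X: 6>0, Z: 14>6); eliminate III.
General Rowe's strategy X is strictly dominated by W (I: 16>15, IV: 18>9) and is removed.
For General Cole, I strictly dominates IV on the remaining rows (W: 20>11, Z: 14>8); eliminate IV.
General Rowe's strategy W is strictly dominated by Z (I: 19>16) and is removed.
Among the remaining strategies, none is strictly dominated by another pure strategy of the same player, so the elimination stops.
Surviving strategies — General Rowe: {Z}; General Cole: {I}.

Z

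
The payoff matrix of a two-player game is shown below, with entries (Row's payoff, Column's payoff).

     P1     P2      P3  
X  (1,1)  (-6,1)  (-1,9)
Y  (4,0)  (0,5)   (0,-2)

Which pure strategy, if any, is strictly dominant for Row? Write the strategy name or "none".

Y

Y vs X: P1: 4>1, P2: 0>-6, P3: 0>-1.
Y strictly beats every other strategy against every opponent action, so it is strictly dominant.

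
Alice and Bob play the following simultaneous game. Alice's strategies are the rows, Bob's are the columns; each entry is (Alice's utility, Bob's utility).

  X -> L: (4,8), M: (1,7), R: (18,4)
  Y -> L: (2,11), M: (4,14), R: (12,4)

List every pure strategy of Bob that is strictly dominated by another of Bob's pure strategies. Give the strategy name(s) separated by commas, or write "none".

R

Nothing dominates L: M at X (8>7); R at X (8>4).
M is not dominated — it holds its own against L at Y (14>11); R at X (7>4).
R: dominated, since L does at least as well everywhere (X: 8>4, Y: 11>4).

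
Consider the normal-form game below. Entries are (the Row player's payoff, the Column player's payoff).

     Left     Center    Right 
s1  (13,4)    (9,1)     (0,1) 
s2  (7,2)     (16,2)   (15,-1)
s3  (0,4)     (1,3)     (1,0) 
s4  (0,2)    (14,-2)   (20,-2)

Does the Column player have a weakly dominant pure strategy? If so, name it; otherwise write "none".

Left

Left vs Center: s1: 4>1, s2: 2=2, s3: 4>3, s4: 2>-2.
Left vs Right: s1: 4>1, s2: 2>-1, s3: 4>0, s4: 2>-2.
Left is at least as good as every other strategy against every opponent action, so it is weakly dominant.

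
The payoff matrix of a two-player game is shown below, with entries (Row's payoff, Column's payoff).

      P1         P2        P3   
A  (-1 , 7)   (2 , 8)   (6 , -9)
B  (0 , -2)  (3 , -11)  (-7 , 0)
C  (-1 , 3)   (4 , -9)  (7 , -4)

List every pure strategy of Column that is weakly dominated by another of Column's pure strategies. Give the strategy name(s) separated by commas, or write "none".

none

P1 is not dominated — it holds its own against P2 at B (-2>-11); P3 at A (7>-9).
Nothing dominates P2: P1 at A (8>7); P3 at A (8>-9).
P3 is not dominated — it holds its own against P1 at B (0>-2); P2 at B (0>-11).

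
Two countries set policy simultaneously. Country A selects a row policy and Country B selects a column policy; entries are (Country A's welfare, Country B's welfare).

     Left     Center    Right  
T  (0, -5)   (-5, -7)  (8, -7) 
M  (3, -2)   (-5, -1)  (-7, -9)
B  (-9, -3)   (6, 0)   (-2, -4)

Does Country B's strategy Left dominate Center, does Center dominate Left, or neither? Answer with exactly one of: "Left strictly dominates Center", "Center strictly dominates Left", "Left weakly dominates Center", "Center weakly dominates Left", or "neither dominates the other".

Compare Left to Center across each choice by Country A: T: -5>-7, M: -2<-1, B: -3<0.
Left does better at T but worse at M, B; neither strategy dominates the other.

neither dominates the other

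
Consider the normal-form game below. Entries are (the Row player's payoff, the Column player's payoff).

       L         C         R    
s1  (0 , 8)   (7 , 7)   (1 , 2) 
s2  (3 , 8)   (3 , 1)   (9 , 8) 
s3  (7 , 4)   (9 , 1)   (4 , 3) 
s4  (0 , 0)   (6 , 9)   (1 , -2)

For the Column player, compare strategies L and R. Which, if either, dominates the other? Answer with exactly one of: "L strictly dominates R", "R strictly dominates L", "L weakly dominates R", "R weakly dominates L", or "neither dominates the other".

L weakly dominates R

Compare L to R across each opponent action: s1: 8>2, s2: 8=8, s3: 4>3, s4: 0>-2.
L is at least as good everywhere and strictly better somewhere (tied only at s2), so L weakly but not strictly dominates R.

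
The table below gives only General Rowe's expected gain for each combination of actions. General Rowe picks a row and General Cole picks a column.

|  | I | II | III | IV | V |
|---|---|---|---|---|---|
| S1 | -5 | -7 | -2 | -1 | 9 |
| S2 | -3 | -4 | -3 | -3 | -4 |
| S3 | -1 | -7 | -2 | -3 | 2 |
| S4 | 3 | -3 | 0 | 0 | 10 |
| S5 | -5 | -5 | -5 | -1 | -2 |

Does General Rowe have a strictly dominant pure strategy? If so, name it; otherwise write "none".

S4

S4 vs S1: I: 3>-5, II: -3>-7, III: 0>-2, IV: 0>-1, V: 10>9.
S4 vs S2: I: 3>-3, II: -3>-4, III: 0>-3, IV: 0>-3, V: 10>-4.
S4 vs S3: I: 3>-1, II: -3>-7, III: 0>-2, IV: 0>-3, V: 10>2.
S4 vs S5: I: 3>-5, II: -3>-5, III: 0>-5, IV: 0>-1, V: 10>-2.
S4 strictly beats every other strategy against every opponent action, so it is strictly dominant.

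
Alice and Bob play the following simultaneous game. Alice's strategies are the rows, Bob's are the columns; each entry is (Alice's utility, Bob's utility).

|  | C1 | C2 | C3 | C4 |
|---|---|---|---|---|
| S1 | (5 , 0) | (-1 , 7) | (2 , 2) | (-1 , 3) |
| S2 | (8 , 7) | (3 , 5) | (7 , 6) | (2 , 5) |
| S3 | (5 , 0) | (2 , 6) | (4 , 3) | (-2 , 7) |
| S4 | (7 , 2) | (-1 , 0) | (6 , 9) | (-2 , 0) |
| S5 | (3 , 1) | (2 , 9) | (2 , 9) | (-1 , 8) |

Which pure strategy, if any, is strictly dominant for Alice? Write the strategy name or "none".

S2 vs S1: C1: 8>5, C2: 3>-1, C3: 7>2, C4: 2>-1.
S2 vs S3: C1: 8>5, C2: 3>2, C3: 7>4, C4: 2>-2.
S2 vs S4: C1: 8>7, C2: 3>-1, C3: 7>6, C4: 2>-2.
S2 vs S5: C1: 8>3, C2: 3>2, C3: 7>2, C4: 2>-1.
S2 strictly beats every other strategy against every opponent action, so it is strictly dominant.

S2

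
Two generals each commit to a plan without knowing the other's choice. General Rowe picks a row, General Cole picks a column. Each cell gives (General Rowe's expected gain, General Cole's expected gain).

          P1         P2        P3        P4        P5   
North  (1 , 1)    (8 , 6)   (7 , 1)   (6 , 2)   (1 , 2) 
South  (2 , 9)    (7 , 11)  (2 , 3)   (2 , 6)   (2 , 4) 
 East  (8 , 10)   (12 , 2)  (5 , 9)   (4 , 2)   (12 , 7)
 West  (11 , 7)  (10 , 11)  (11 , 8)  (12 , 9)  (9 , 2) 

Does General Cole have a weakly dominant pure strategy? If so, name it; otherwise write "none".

P1 fails to dominate P2 at North (1<6).
P2 fails to dominate P1 at East (2<10).
P3 fails to dominate P1 at South (3<9).
P4 fails to dominate P1 at South (6<9).
P5 fails to dominate P1 at South (4<9).
No single strategy dominates all the others.

none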